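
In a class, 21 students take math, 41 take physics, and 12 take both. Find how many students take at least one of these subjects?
|A∪B| = |A|+|B|-|A∩B| = 21+41-12 = 50.
Final answer: 50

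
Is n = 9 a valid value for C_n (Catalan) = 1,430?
No

Explanation: C_9 = C(18,9)/(9+1) = 48,620/10 = 4,862, which does not equal 1,430.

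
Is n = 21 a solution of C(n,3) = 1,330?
Yes

Explanation: C(21,3) = 21·20·19/3! = 7,980/6 = 1,330, which equals 1,330.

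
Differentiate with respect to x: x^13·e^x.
(13x^12 + x^13)e^x

Product rule: d/dx[x^13]·e^x + x^13·d/dx[e^x] = 13x^{12}e^x + x^13e^x.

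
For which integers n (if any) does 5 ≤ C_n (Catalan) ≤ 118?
C_2=2; C_3=5; C_4=14; C_5=42; C_6=132. So valid n = 3, 4, 5.

Answer: 3, 4, 5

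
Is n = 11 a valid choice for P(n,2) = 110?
Yes

Working:
P(11,2) = 11·10 = 110, which equals 110.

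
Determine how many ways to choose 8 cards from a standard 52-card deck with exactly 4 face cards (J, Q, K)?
45,238,050

Explanation: 12 face cards and 40 non-face cards: C(12,4) × C(40,4) = 495 × 91,390 = 45,238,050.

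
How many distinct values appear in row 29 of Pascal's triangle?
Row 29 has entries C(29,0)..C(29,29); by symmetry C(29,k)=C(29,29-k), giving 15 distinct values.

Answer: 15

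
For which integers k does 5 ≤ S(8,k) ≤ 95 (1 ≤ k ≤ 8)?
S(8,1)=1; S(8,2)=127; S(8,3)=966; S(8,4)=1,701; S(8,5)=1,050; S(8,6)=266; S(8,7)=28; S(8,8)=1. So valid k = 7.
Final answer: 7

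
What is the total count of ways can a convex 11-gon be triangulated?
4,862

Working:
Using the Catalan number formula: C_n = C(2n, n) / (n+1)
C_9 = C(18, 9) / (9+1)
     = 48620 / 10
     = 4,862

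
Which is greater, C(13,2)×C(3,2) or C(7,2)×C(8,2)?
C(7,2)×C(8,2)

Reasoning: C(13,2)×C(3,2)=234, C(7,2)×C(8,2)=588.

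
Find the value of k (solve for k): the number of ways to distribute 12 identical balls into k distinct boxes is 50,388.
8

Stars and bars: the count is C(12+k−1, k−1), increasing in k. k=6: C(17,5) = 6,188, k=7: C(18,6) = 18,564, k=8: C(19,7) = 50,388 ✓. So k = 8.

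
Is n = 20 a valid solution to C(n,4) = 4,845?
Yes

C(20,4) = 20·19·18·17/4! = 116,280/24 = 4,845, which equals 4,845.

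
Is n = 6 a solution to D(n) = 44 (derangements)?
No

Working:
D(6) = (6-1)·[D(5) + D(4)] = 5·[44 + 9] = 265, which does not equal 44.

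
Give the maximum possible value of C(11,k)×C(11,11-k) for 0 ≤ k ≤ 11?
213,444
C(11,k)·C(11,11-k) = C(11,k)², maximised at the centre k = 5: C(11,5)² = 213,444.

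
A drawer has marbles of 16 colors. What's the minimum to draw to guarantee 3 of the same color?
33

Worst case: 2 of each = 32. One more: 33.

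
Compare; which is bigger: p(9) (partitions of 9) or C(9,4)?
Pentagonal recurrence p(n) = p(n−1) + p(n−2) − p(n−5) − p(n−7) + …: p(9) = p(8) + p(7) − p(4) − p(2) = 22 + 15 − 5 − 2 = 30; C(9,4) = 126.

Answer: C(9,4)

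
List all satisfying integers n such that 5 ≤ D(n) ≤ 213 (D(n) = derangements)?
4, 5

Explanation: Using D(n) = (n−1)[D(n−1) + D(n−2)] with D(1)=0, D(2)=1: D(3)=2; D(4)=9; D(5)=44; D(6)=265. So valid n = 4, 5.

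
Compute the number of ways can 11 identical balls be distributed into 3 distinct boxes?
C(11+3-1, 3-1) = C(13, 2) = 78.

Answer: 78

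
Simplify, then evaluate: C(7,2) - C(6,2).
6

Explanation: C(7,2) - C(6,2) = C(6,1) = 6.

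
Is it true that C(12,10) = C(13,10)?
LHS = C(12,10) = 66; RHS = C(13,10) = 286. 66 ≠ 286, so the statement does not hold.

Answer: False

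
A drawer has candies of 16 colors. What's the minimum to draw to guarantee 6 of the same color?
81

Worst case: 5 of each = 80. One more: 81.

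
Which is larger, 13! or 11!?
13!

Explanation: 13!=6,227,020,800, 11!=39,916,800. 13! > 11!.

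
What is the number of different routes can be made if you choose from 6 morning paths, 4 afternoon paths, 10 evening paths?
By the multiplication principle: 6 × 4 × 10 = 240.
Final answer: 240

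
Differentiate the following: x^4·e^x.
Product rule: d/dx[x^4]·e^x + x^4·d/dx[e^x] = 4x^{3}e^x + x^4e^x.
Final answer: (4x^3 + x^4)e^x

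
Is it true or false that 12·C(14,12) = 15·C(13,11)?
Absorption identity k·C(n,k) = n·C(n-1,k-1). LHS = 12·91 = 1,092; RHS = 15·78 = 1,170.

Answer: False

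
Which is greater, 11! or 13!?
13!

11!=39,916,800, 13!=6,227,020,800. 13! > 11!.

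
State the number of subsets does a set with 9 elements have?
512

Solution: Each element can be included or excluded: 2^9 = 512.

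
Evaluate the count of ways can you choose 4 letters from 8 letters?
70

C(8,4) = 8! / (4! × (8-4)!)
         = 8! / (4! × 4!)
         = 70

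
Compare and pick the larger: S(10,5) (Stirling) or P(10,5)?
S(10,5) = 5·S(9,5) + S(9,4) = 5·6,951 + 7,770 = 42,525; P(10,5) = 30,240.

Answer: S(10,5)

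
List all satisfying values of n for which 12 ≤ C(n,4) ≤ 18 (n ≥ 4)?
6
C(5,4)=5; C(6,4)=15; C(7,4)=35. So valid n = 6.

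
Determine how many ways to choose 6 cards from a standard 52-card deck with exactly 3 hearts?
2,613,754

Solution: 13 hearts and 39 non-hearts: C(13,3) × C(39,3) = 286 × 9139 = 2,613,754.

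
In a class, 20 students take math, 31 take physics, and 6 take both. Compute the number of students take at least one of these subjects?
45
|A∪B| = |A|+|B|-|A∩B| = 20+31-6 = 45.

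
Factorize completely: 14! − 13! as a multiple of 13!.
14! − 13! = 14·13! − 13! = (14 − 1)·13! = 13 × 13! = 80,951,270,400.
Final answer: 13 × 13! = 80,951,270,400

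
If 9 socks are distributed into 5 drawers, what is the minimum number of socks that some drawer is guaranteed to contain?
2

Solution: Pigeonhole: ⌈9/5⌉ = 2.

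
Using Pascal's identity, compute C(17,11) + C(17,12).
18,564

Solution: C(17,11) + C(17,12) = C(18,12) = 18,564.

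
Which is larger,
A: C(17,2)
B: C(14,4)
B

Explanation: A=C(17,2)=136, B=C(14,4)=1,001.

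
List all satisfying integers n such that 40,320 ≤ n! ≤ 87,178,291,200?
8, 9, 10, 11, 12, 13, 14

Explanation: n! is strictly increasing; 8! = 40,320 and 14! = 87,178,291,200, so valid n = 8, 9, 10, 11, 12, 13, 14.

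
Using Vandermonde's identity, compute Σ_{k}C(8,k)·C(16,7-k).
346,104

Explanation: = C(8+16,7) = C(24,7) = 346,104.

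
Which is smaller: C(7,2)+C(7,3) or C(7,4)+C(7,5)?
Equal

Reasoning: First=56, Second=56.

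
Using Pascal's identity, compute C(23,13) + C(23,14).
1,961,256

C(23,13) + C(23,14) = C(24,14) = 1,961,256.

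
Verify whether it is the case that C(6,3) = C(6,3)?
True

Solution: Symmetry C(n,k) = C(n,n-k): C(6,3) = 20 and C(6,3) = 20. Both sides agree, so the statement holds.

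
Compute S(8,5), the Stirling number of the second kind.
Using the Stirling recurrence: S(n,k) = k·S(n-1,k) + S(n-1,k-1)
S(8,5) = 5·S(7,5) + S(7,4)
         = 5·140 + 350
         = 700 + 350
         = 1,050

Answer: 1,050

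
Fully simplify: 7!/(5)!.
42
This equals 7×6 = 42.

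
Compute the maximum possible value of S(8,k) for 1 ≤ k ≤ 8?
1,701
Row S(8,k) for k = 1..8 (via S(n,k) = k·S(n−1,k) + S(n−1,k−1)): 1, 127, 966, 1,701, 1,050, 266, 28, 1. The row is unimodal; maximum at k = 4: 1,701.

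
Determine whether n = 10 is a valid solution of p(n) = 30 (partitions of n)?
Pentagonal recurrence p(n) = p(n−1) + p(n−2) − p(n−5) − p(n−7) + …: p(10) = p(9) + p(8) − p(5) − p(3) = 30 + 22 − 7 − 3 = 42, which does not equal 30.

Answer: No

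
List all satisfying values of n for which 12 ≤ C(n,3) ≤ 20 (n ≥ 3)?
6

Reasoning: C(5,3)=10; C(6,3)=20; C(7,3)=35. So valid n = 6.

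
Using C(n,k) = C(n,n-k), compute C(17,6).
C(17,6) = C(17,11) = 12,376.

Answer: 12,376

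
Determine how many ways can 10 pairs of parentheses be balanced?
Using the Catalan number formula: C_n = C(2n, n) / (n+1)
C_10 = C(20, 10) / (10+1)
     = 184756 / 11
     = 16,796
Final answer: 16,796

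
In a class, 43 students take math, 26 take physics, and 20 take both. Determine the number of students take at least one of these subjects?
49

Reasoning: |A∪B| = |A|+|B|-|A∩B| = 43+26-20 = 49.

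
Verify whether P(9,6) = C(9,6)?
False

Working:
P(9,6) = 60,480 but C(9,6) = 84; they differ by a factor of 6! = 720, so the statement does not hold.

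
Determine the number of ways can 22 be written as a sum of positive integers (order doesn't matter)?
1,002

Solution: Pentagonal recurrence p(n) = p(n−1) + p(n−2) − p(n−5) − p(n−7) + …: p(22) = p(21) + p(20) − p(17) − p(15) + p(10) + p(7) − p(0) = 792 + 627 − 297 − 176 + 42 + 15 − 1 = 1,002.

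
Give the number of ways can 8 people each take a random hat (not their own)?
14,833

Working:
Using D(n) = (n-1)[D(n-1) + D(n-2)]:
D(8) = (8-1) × [D(7) + D(6)]
      = 7 × [1854 + 265]
      = 7 × 2119
      = 14,833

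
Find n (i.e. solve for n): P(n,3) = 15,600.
P(n,3) = n(n−1)(n−2) is increasing in n; n(n−1)(n−2) ≈ (n−1)^3 = 15,600 gives n ≈ 26.0. Check: P(24,3) = 12,144, P(25,3) = 13,800, P(26,3) = 15,600 ✓. So n = 26.

Answer: 26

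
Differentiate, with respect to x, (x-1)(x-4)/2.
(2x - 5)/2

Explanation: d/dx[(x-1)(x-4)] = (x-4) + (x-1) = 2x - 5. Dividing by 2 gives (2x - 5)/2.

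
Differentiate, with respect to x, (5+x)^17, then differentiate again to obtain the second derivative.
First derivative: 17(5+x)^{16}. Second derivative: 17·16·(5+x)^{15} = 272(5+x)^{15}.

Answer: 272(5+x)^15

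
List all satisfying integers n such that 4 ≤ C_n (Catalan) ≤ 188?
3, 4, 5, 6

Working:
C_2=2; C_3=5; C_4=14; C_5=42; C_6=132; C_7=429. So valid n = 3, 4, 5, 6.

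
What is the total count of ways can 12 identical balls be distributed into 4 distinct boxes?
455

C(12+4-1, 4-1) = C(15, 3) = 455.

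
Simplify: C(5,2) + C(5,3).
20
By Pascal's identity: C(6,3) = 20.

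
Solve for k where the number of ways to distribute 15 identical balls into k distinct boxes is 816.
4

Explanation: Stars and bars: the count is C(15+k−1, k−1), increasing in k. k=2: C(16,1) = 16, k=3: C(17,2) = 136, k=4: C(18,3) = 816 ✓. So k = 4.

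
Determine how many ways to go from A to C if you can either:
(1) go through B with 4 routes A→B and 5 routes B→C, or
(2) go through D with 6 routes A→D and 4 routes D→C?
Route via B: 4×5=20. Route via D: 6×4=24. Total: 44.
Final answer: 44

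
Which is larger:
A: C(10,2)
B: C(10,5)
A=C(10,2)=45, B=C(10,5)=252.
Final answer: B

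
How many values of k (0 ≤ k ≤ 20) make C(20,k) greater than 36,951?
9

Working:
Row 20 is unimodal and symmetric about k=20/2. C(20,5)=15,504 ≤ 36,951; C(20,6)=38,760 > 36,951; by symmetry C(20,k) > 36,951 for k = 6..14. That's 14 - 6 + 1 = 9 values.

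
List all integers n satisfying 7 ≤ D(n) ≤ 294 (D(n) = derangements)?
4, 5, 6

Working:
Using D(n) = (n−1)[D(n−1) + D(n−2)] with D(1)=0, D(2)=1: D(3)=2; D(4)=9; D(5)=44; D(6)=265; D(7)=1,854. So valid n = 4, 5, 6.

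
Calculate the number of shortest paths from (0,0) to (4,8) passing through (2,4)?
To (2,4): C(6,2)=15. From there: C(6,2)=15. Total: 225.
Final answer: 225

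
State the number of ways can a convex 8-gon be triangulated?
132

Using the Catalan number formula: C_n = C(2n, n) / (n+1)
C_6 = C(12, 6) / (6+1)
     = 924 / 7
     = 132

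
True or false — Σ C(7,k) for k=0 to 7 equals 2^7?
True

Explanation: Binomial theorem: Σ C(7,k) = (1+1)^7 = 2^7 = 128; RHS 2^7 = 128.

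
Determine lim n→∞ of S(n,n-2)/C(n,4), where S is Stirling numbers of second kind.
3

The leading term of S(n,n-2) as a polynomial in n is (3)!!·C(n,4), so the ratio → (3)!! = 3.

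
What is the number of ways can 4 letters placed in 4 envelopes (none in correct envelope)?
9

Reasoning: Using D(n) = (n-1)[D(n-1) + D(n-2)]:
D(4) = (4-1) × [D(3) + D(2)]
      = 3 × [2 + 1]
      = 3 × 3
      = 9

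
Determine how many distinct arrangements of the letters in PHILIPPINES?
1,108,800

Solution: Word has 11 letters (P=3, H=1, I=3, L=1, N=1, E=1, S=1). Arrangements: 11!/Π(k!) = 1,108,800.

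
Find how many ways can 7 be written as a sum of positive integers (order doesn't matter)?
Pentagonal recurrence p(n) = p(n−1) + p(n−2) − p(n−5) − p(n−7) + …: p(7) = p(6) + p(5) − p(2) − p(0) = 11 + 7 − 2 − 1 = 15.
Final answer: 15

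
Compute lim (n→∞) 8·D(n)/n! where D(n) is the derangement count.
8/e

D(n)/n! → 1/e, so 8·D(n)/n! → 8/e.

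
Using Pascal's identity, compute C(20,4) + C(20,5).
20,349

Solution: C(20,4) + C(20,5) = C(21,5) = 20,349.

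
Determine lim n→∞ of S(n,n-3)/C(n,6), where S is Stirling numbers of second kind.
15

Solution: The leading term of S(n,n-3) as a polynomial in n is (5)!!·C(n,6), so the ratio → (5)!! = 15.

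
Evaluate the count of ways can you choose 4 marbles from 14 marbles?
1,001

Reasoning: C(14,4) = 14! / (4! × (14-4)!)
         = 14! / (4! × 10!)
         = 1,001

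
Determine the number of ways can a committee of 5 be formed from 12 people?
792

Working:
C(12,5) = 12! / (5! × (12-5)!)
         = 12! / (5! × 7!)
         = 792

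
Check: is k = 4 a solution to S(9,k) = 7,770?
Yes
S(9,4) = 4·S(8,4) + S(8,3) = 4·1,701 + 966 = 7,770, which equals 7,770.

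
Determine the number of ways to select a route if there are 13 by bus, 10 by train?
23

Working:
By the addition principle: 13 + 10 = 23.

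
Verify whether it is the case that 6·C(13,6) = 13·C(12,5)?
True
Absorption identity k·C(n,k) = n·C(n-1,k-1). LHS = 6·1716 = 10,296; RHS = 13·792 = 10,296.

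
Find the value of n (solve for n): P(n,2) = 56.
8

Solution: P(n,2) = n(n−1) is increasing in n; n(n−1) ≈ (n−0.5)^2 = 56 gives n ≈ 8.0. Check: P(6,2) = 30, P(7,2) = 42, P(8,2) = 56 ✓. So n = 8.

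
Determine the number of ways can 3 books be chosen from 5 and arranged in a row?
P(5,3) = 5!/(5-3)! = 60.
Final answer: 60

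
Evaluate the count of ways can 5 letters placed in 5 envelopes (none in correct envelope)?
Using D(n) = (n-1)[D(n-1) + D(n-2)]:
D(5) = (5-1) × [D(4) + D(3)]
      = 4 × [9 + 2]
      = 4 × 11
      = 44

Answer: 44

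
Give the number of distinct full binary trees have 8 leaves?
429

Working:
Using the Catalan number formula: C_n = C(2n, n) / (n+1)
C_7 = C(14, 7) / (7+1)
     = 3432 / 8
     = 429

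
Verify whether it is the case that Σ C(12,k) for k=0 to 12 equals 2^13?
False

Reasoning: Binomial theorem: Σ C(12,k) = (1+1)^12 = 2^12 = 4,096; RHS 2^13 = 8,192.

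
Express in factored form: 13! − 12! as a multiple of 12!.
12 × 12! = 5,748,019,200

13! − 12! = 13·12! − 12! = (13 − 1)·12! = 12 × 12! = 5,748,019,200.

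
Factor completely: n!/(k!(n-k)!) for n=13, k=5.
C(13,5) = 1,287

Solution: This is the binomial coefficient C(13,5) = 1,287.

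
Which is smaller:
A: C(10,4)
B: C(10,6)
A=C(10,4)=210, B=C(10,6)=210.

Answer: Equal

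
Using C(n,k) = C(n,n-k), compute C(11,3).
165
C(11,3) = C(11,8) = 165.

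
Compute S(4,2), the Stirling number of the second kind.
7

Reasoning: Using the Stirling recurrence: S(n,k) = k·S(n-1,k) + S(n-1,k-1)
S(4,2) = 2·S(3,2) + S(3,1)
         = 2·3 + 1
         = 6 + 1
         = 7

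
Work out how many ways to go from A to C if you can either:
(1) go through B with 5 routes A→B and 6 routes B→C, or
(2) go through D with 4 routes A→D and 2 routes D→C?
38

Working:
Route via B: 5×6=30. Route via D: 4×2=8. Total: 38.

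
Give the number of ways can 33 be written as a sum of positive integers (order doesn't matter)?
Pentagonal recurrence p(n) = p(n−1) + p(n−2) − p(n−5) − p(n−7) + …: p(33) = p(32) + p(31) − p(28) − p(26) + p(21) + p(18) − p(11) − p(7) = 8,349 + 6,842 − 3,718 − 2,436 + 792 + 385 − 56 − 15 = 10,143.

Answer: 10,143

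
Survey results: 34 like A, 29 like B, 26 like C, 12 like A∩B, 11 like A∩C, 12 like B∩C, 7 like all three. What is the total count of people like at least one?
61
|A∪B∪C| = 34+29+26-12-11-12+7 = 61.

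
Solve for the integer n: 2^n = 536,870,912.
29
536,870,912 = 1,024 × 1,024 × 512 = 2^10 × 2^10 × 2^9 = 2^29, so n = 29.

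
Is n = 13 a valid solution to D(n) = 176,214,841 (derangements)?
No

D(13) = (13-1)·[D(12) + D(11)] = 12·[176,214,841 + 14,684,570] = 2,290,792,932, which does not equal 176,214,841.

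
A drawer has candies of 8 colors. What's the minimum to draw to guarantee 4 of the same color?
25
Worst case: 3 of each = 24. One more: 25.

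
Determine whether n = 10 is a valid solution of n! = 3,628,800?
Yes
10! = 10·9! = 10·362,880 = 3,628,800, which equals 3,628,800.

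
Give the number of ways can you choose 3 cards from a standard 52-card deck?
22,100

Solution: C(52,3) = 22,100.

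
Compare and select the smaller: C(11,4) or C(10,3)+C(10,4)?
Equal

By Pascal's identity: C(11,4) = C(10,3)+C(10,4) = 330. Equal.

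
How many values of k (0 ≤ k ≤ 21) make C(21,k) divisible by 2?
Checking C(21,k) mod 2 for k = 0..21: divisible at k = 2, 3, 6, 7, 8, 9, 10, 11, 12, 13, 14, 15, 18, 19. That's 14 values.

Answer: 14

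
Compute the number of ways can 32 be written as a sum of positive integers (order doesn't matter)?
8,349

Explanation: Pentagonal recurrence p(n) = p(n−1) + p(n−2) − p(n−5) − p(n−7) + …: p(32) = p(31) + p(30) − p(27) − p(25) + p(20) + p(17) − p(10) − p(6) = 6,842 + 5,604 − 3,010 − 1,958 + 627 + 297 − 42 − 11 = 8,349.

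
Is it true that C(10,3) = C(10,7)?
True

Working:
Symmetry C(n,k) = C(n,n-k): C(10,3) = 120 and C(10,7) = 120. Both sides agree, so the statement holds.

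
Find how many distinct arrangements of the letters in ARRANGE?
1,260
Word has 7 letters (A=2, R=2, N=1, G=1, E=1). Arrangements: 7!/Π(k!) = 1,260.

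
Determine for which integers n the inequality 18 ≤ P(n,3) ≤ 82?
4, 5
P(3,3)=6; P(4,3)=24; P(5,3)=60; P(6,3)=120. So valid n = 4, 5.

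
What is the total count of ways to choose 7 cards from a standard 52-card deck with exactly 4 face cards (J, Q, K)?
12 face cards and 40 non-face cards: C(12,4) × C(40,3) = 495 × 9,880 = 4,890,600.

Answer: 4,890,600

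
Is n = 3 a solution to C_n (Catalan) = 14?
No

C_3 = C(6,3)/(3+1) = 20/4 = 5, which does not equal 14.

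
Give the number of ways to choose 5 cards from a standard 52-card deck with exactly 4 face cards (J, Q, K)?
19,800

Reasoning: 12 face cards and 40 non-face cards: C(12,4) × C(40,1) = 495 × 40 = 19,800.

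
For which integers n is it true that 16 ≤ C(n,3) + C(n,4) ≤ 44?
6
C(5,3)+C(5,4)=15; C(6,3)+C(6,4)=35; C(7,3)+C(7,4)=70. So valid n = 6.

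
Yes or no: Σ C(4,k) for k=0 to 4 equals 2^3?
No

Working:
Binomial theorem: Σ C(4,k) = (1+1)^4 = 2^4 = 16; RHS 2^3 = 8.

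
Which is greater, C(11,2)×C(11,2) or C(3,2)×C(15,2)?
C(11,2)×C(11,2)

Reasoning: C(11,2)×C(11,2)=3,025, C(3,2)×C(15,2)=315.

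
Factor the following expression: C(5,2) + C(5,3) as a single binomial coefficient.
C(6,3)

Working:
By Pascal's identity: C(5,2) + C(5,3) = C(6,3) = 20.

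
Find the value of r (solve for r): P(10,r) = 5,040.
P(10,r) = 10·9·…·(10−r+1), a product of r factors. Multiplying down from 10: 10 = 10; 10·9 = 90; 10·9·8 = 720; 10·9·8·7 = 5,040 ✓ (4 factors). So r = 4.

Answer: 4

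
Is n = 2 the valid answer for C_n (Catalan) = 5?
No

Solution: C_2 = C(4,2)/(2+1) = 6/3 = 2, which does not equal 5.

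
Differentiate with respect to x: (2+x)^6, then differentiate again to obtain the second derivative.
30(2+x)^4

Working:
First derivative: 6(2+x)^{5}. Second derivative: 6·5·(2+x)^{4} = 30(2+x)^{4}.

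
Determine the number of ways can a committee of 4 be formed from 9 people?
126

Solution: C(9,4) = 9! / (4! × (9-4)!)
         = 9! / (4! × 5!)
         = 126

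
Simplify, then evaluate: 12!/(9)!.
This equals 12×11×10 = 1,320.

Answer: 1,320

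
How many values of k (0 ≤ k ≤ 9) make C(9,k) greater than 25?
6

Explanation: Row 9 is unimodal and symmetric about k=9/2. C(9,1)=9 ≤ 25; C(9,2)=36 > 25; by symmetry C(9,k) > 25 for k = 2..7. That's 7 - 2 + 1 = 6 values.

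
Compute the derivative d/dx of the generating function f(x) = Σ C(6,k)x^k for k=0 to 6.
Term-by-term differentiation gives Σ k·C(6,k)x^{k-1} for k=1 to 6.
Final answer: Σ k·C(6,k)x^(k-1) for k=1 to 6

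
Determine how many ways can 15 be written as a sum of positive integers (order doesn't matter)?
176

Solution: Pentagonal recurrence p(n) = p(n−1) + p(n−2) − p(n−5) − p(n−7) + …: p(15) = p(14) + p(13) − p(10) − p(8) + p(3) + p(0) = 135 + 101 − 42 − 22 + 3 + 1 = 176.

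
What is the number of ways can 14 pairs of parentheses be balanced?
2,674,440

Using the Catalan number formula: C_n = C(2n, n) / (n+1)
C_14 = C(28, 14) / (14+1)
     = 40116600 / 15
     = 2,674,440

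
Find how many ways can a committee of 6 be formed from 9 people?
C(9,6) = 9! / (6! × (9-6)!)
         = 9! / (6! × 3!)
         = 84
Final answer: 84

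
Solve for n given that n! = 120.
5

Solution: n! is strictly increasing. 3! = 6, 4! = 24, 5! = 120 ✓. So n = 5.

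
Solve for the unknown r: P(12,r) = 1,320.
P(12,r) = 12·11·…·(12−r+1), a product of r factors. Multiplying down from 12: 12 = 12; 12·11 = 132; 12·11·10 = 1,320 ✓ (3 factors). So r = 3.

Answer: 3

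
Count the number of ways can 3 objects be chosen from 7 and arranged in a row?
210

Working:
P(7,3) = 7!/(7-3)! = 210.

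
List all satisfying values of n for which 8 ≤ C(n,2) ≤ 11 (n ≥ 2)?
5

C(4,2)=6; C(5,2)=10; C(6,2)=15. So valid n = 5.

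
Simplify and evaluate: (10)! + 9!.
(10)! + 9! = (10)·9! + 9! = (10+1)·9! = 11·9! = 3,991,680.

Answer: 3,991,680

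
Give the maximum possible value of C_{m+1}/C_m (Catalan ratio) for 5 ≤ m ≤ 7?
10/3

C_{m+1}/C_m = 2(2m+1)/(m+2), which increases with m. Maximum at m = 7: 2·15/9 = 10/3.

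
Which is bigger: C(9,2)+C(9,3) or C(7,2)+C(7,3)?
C(9,2)+C(9,3)

Solution: First=120, Second=56.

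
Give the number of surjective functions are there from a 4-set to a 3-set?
36

Explanation: Onto functions = 3! × S(4,3)
First compute S(4,3) via recurrence:
Using the Stirling recurrence: S(n,k) = k·S(n-1,k) + S(n-1,k-1)
S(4,3) = 3·S(3,3) + S(3,2)
         = 3·1 + 3
         = 3 + 3
         = 6
Then: 6 × 6 = 36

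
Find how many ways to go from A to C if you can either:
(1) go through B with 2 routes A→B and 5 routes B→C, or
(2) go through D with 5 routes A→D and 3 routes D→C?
25

Explanation: Route via B: 2×5=10. Route via D: 5×3=15. Total: 25.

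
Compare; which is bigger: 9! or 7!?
9!=362,880, 7!=5,040. 9! > 7!.
Final answer: 9!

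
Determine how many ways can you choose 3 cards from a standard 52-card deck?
22,100

Reasoning: C(52,3) = 22,100.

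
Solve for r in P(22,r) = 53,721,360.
6
P(22,r) = 22·21·…·(22−r+1), a product of r factors. Multiplying down from 22: 22 = 22; 22·21 = 462; 22·21·20 = 9,240; 22·21·20·19 = 175,560; 22·21·20·19·18 = 3,160,080; 22·21·20·19·18·17 = 53,721,360 ✓ (6 factors). So r = 6.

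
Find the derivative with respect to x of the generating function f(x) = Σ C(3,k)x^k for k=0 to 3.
Σ k·C(3,k)x^(k-1) for k=1 to 3

Working:
Term-by-term differentiation gives Σ k·C(3,k)x^{k-1} for k=1 to 3.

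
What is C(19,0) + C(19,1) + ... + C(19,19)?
524,288

Working:
Sum of binomial coefficients = 2^19 = 524,288.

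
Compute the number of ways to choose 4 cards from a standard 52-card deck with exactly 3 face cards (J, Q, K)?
8,800

12 face cards and 40 non-face cards: C(12,3) × C(40,1) = 220 × 40 = 8,800.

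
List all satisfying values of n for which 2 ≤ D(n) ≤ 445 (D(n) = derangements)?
Using D(n) = (n−1)[D(n−1) + D(n−2)] with D(1)=0, D(2)=1: D(2)=1; D(3)=2; D(4)=9; D(5)=44; D(6)=265; D(7)=1,854. So valid n = 3, 4, 5, 6.

Answer: 3, 4, 5, 6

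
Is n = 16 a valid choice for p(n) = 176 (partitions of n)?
Pentagonal recurrence p(n) = p(n−1) + p(n−2) − p(n−5) − p(n−7) + …: p(16) = p(15) + p(14) − p(11) − p(9) + p(4) + p(1) = 176 + 135 − 56 − 30 + 5 + 1 = 231, which does not equal 176.

Answer: No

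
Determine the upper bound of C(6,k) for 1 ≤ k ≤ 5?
20

Reasoning: C(6,k) is maximised at the centre of the row: C(6,3) = 20.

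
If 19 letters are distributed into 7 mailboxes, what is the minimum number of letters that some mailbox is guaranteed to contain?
3

Pigeonhole: ⌈19/7⌉ = 3.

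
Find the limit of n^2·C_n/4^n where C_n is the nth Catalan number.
C_n ~ 4^n/(n^(3/2)√π), so n^2·C_n/4^n ~ n^(2 − 3/2)/√π → ∞.

Answer: ∞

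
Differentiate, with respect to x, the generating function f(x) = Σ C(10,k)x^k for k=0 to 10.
Σ k·C(10,k)x^(k-1) for k=1 to 10

Reasoning: Term-by-term differentiation gives Σ k·C(10,k)x^{k-1} for k=1 to 10.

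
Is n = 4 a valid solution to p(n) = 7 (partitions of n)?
No

Pentagonal recurrence p(n) = p(n−1) + p(n−2) − p(n−5) − p(n−7) + …: p(4) = p(3) + p(2) = 3 + 2 = 5, which does not equal 7.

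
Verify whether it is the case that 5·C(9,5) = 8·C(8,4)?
Absorption identity k·C(n,k) = n·C(n-1,k-1). LHS = 5·126 = 630; RHS = 8·70 = 560.
Final answer: False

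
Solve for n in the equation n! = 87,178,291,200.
14

Solution: n! is strictly increasing. 12! = 479,001,600, 13! = 6,227,020,800, 14! = 87,178,291,200 ✓. So n = 14.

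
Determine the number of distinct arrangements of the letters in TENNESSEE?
Word has 9 letters (T=1, E=4, N=2, S=2). Arrangements: 9!/Π(k!) = 3,780.
Final answer: 3,780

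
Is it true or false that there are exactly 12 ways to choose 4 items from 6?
C(6,4) = 15 ≠ 12.
Final answer: False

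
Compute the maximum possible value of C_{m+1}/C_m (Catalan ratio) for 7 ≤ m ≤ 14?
C_{m+1}/C_m = 2(2m+1)/(m+2), which increases with m. Maximum at m = 14: 2·29/16 = 29/8.
Final answer: 29/8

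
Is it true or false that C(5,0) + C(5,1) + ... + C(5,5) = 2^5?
True
Binomial theorem with x = y = 1: Σ C(5,i) = (1+1)^5 = 2^5 = 32. The statement holds.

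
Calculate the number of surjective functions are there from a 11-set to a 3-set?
Onto functions = 3! × S(11,3)
First compute S(11,3) via recurrence:
Using the Stirling recurrence: S(n,k) = k·S(n-1,k) + S(n-1,k-1)
S(11,3) = 3·S(10,3) + S(10,2)
         = 3·9330 + 511
         = 27990 + 511
         = 28,501
Then: 6 × 28501 = 171,006
Final answer: 171,006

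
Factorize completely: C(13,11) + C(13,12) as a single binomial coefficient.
C(14,12)

By Pascal's identity: C(13,11) + C(13,12) = C(14,12) = 91.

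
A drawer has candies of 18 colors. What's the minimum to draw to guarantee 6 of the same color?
Worst case: 5 of each = 90. One more: 91.

Answer: 91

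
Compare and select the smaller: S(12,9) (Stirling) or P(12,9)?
S(12,9)

Solution: S(12,9) = 9·S(11,9) + S(11,8) = 9·1,155 + 11,880 = 22,275; P(12,9) = 79,833,600.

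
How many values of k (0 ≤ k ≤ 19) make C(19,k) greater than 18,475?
8

Working:
Row 19 is unimodal and symmetric about k=19/2. C(19,5)=11,628 ≤ 18,475; C(19,6)=27,132 > 18,475; by symmetry C(19,k) > 18,475 for k = 6..13. That's 13 - 6 + 1 = 8 values.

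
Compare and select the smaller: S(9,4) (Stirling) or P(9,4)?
S(9,4) = 4·S(8,4) + S(8,3) = 4·1,701 + 966 = 7,770; P(9,4) = 3,024.
Final answer: P(9,4)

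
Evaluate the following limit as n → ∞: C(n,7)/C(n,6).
∞

Explanation: C(n,7)/C(n,6) = (n-6)/7 → ∞ as n → ∞.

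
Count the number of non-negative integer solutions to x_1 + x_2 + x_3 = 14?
C(14+3-1, 3-1) = 120.
Final answer: 120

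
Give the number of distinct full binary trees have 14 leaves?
742,900

Using the Catalan number formula: C_n = C(2n, n) / (n+1)
C_13 = C(26, 13) / (13+1)
     = 10400600 / 14
     = 742,900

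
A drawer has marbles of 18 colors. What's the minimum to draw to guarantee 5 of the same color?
73

Working:
Worst case: 4 of each = 72. One more: 73.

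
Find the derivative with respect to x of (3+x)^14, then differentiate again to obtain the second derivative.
182(3+x)^12

First derivative: 14(3+x)^{13}. Second derivative: 14·13·(3+x)^{12} = 182(3+x)^{12}.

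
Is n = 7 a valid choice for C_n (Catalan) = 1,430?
No

Solution: C_7 = C(14,7)/(7+1) = 3,432/8 = 429, which does not equal 1,430.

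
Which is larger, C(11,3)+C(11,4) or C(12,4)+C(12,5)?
First=495, Second=1,287.
Final answer: C(12,4)+C(12,5)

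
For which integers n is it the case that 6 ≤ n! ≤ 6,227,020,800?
3, 4, 5, 6, 7, 8, 9, 10, 11, 12, 13

n! is strictly increasing; 3! = 6 and 13! = 6,227,020,800, so valid n = 3, 4, 5, 6, 7, 8, 9, 10, 11, 12, 13.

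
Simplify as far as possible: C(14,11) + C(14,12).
455

By Pascal's identity: C(15,12) = 455.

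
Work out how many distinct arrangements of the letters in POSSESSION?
75,600
Word has 10 letters (P=1, O=2, S=4, E=1, I=1, N=1). Arrangements: 10!/Π(k!) = 75,600.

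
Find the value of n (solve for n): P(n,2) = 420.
21

Explanation: P(n,2) = n(n−1) is increasing in n; n(n−1) ≈ (n−0.5)^2 = 420 gives n ≈ 21.0. Check: P(19,2) = 342, P(20,2) = 380, P(21,2) = 420 ✓. So n = 21.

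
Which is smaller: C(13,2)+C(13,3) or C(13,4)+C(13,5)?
C(13,2)+C(13,3)
First=364, Second=2,002.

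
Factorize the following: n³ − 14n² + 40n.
n(n − 4)(n − 10)

Working:
n³ − 14n² + 40n = n(n² − 14n + 40) = n(n − 4)(n − 10).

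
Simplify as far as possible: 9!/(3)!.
60,480

Solution: This equals 9×8×...×4 = 60,480.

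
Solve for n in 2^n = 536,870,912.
29

536,870,912 = 1,024 × 1,024 × 512 = 2^10 × 2^10 × 2^9 = 2^29, so n = 29.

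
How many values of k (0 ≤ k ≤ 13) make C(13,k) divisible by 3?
Checking C(13,k) mod 3 for k = 0..13: divisible at k = 2, 5, 6, 7, 8, 11. That's 6 values.

Answer: 6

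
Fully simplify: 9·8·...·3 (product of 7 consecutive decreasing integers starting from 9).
181,440

Solution: This is P(9,7) = 9!/(2)! = 181,440.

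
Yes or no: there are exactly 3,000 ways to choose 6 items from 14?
No

Reasoning: C(14,6) = 3,003 ≠ 3000.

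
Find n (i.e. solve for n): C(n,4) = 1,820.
16
C(n,4) = n(n−1)(n−2)(n−3)/4! is increasing in n, and n(n−1)(n−2)(n−3) = 4!·1,820 = 43,680 ≈ (n−1.5)^4 gives n ≈ 16.0. Check: C(14,4) = 1,001, C(15,4) = 1,365, C(16,4) = 1,820 ✓. So n = 16.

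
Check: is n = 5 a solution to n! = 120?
Yes

Reasoning: 5! = 5·4! = 5·24 = 120, which equals 120.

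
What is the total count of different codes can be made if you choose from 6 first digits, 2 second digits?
By the multiplication principle: 6 × 2 = 12.
Final answer: 12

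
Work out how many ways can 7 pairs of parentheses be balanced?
429

Reasoning: Using the Catalan number formula: C_n = C(2n, n) / (n+1)
C_7 = C(14, 7) / (7+1)
     = 3432 / 8
     = 429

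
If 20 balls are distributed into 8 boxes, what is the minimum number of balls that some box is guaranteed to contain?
3

Explanation: Pigeonhole: ⌈20/8⌉ = 3.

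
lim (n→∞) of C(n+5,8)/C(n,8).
Both numerator and denominator grow as n^8/8! for large n, so the ratio → 1.
Final answer: 1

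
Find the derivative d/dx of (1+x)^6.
Using the power rule: d/dx (1+x)^6 = 6(1+x)^{5}.
Final answer: 6(1+x)^5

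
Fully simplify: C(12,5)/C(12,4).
8/5
C(n,k+1)/C(n,k) = (n−k)/(k+1). Here (12−4)/(4+1) = 8/5 = 8/5.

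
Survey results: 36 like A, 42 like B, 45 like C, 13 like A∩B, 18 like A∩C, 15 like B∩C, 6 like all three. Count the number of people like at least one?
83

Reasoning: |A∪B∪C| = 36+42+45-13-18-15+6 = 83.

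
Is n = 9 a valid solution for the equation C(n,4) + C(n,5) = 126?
No

C(9,4) + C(9,5) = 126 + 126 = 252, which does not equal 126.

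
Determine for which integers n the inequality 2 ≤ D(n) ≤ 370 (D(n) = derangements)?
Using D(n) = (n−1)[D(n−1) + D(n−2)] with D(1)=0, D(2)=1: D(2)=1; D(3)=2; D(4)=9; D(5)=44; D(6)=265; D(7)=1,854. So valid n = 3, 4, 5, 6.

Answer: 3, 4, 5, 6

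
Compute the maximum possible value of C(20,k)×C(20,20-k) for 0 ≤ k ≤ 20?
34,134,779,536

Reasoning: C(20,k)·C(20,20-k) = C(20,k)², maximised at the centre k = 10: C(20,10)² = 34,134,779,536.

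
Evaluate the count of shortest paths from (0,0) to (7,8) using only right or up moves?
6,435

Reasoning: Choose 7 rights from 15 moves: C(15,7) = 6,435.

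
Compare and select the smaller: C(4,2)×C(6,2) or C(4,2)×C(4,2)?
C(4,2)×C(4,2)

Explanation: C(4,2)×C(6,2)=90, C(4,2)×C(4,2)=36.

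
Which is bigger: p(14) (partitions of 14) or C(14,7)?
C(14,7)
Pentagonal recurrence p(n) = p(n−1) + p(n−2) − p(n−5) − p(n−7) + …: p(14) = p(13) + p(12) − p(9) − p(7) + p(2) = 101 + 77 − 30 − 15 + 2 = 135; C(14,7) = 3,432.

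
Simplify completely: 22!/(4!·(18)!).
This is C(22,4) = 7,315.
Final answer: 7,315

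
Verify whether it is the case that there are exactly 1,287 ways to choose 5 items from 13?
True
C(13,5) = 1,287.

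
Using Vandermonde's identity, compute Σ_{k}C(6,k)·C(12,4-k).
3,060

Solution: = C(6+12,4) = C(18,4) = 3,060.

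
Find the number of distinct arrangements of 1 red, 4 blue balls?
5
Multinomial: 5!/(1! × 4!) = 5.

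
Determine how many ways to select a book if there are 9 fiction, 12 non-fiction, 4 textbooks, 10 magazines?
35

Reasoning: By the addition principle: 9 + 12 + 4 + 10 = 35.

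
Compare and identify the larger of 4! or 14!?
14!

4!=24, 14!=87,178,291,200. 14! > 4!.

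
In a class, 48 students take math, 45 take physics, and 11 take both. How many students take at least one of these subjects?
82
|A∪B| = |A|+|B|-|A∩B| = 48+45-11 = 82.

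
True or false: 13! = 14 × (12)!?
False

13! = 13 × 12! = 6,227,020,800, but 14 × 12! = 6,706,022,400.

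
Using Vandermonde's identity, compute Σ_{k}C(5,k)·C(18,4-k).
= C(5+18,4) = C(23,4) = 8,855.
Final answer: 8,855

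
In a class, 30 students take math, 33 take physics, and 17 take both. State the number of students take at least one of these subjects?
46
|A∪B| = |A|+|B|-|A∩B| = 30+33-17 = 46.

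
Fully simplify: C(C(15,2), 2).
5,460

C(15,2) = 105, then C(105, 2) = 5,460.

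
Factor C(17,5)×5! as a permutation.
C(17,5)×5! = [17!/(5!(12)!)]×5! = 17!/(12)! = P(17,5) = 742,560.

Answer: P(17,5)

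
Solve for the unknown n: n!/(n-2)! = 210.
n!/(n-2)! = n×(n-1), a product of 2 consecutive integers ≈ (n−0.5)^2. 210^(1/2) + 0.5 ≈ 15.0; check n = 15: 15×14 = 210 ✓. So n = 15.
Final answer: 15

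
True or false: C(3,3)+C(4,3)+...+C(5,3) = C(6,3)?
False

Working:
Hockey stick identity gives Σ = C(6,4) = 15; RHS C(6,3) = 20.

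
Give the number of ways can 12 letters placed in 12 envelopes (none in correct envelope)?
176,214,841

Solution: Using D(n) = (n-1)[D(n-1) + D(n-2)]:
D(12) = (12-1) × [D(11) + D(10)]
      = 11 × [14684570 + 1334961]
      = 11 × 16019531
      = 176,214,841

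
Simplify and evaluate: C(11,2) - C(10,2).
10

Explanation: C(11,2) - C(10,2) = C(10,1) = 10.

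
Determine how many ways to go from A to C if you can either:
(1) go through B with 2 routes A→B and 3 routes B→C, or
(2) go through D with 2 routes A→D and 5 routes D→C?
16

Explanation: Route via B: 2×3=6. Route via D: 2×5=10. Total: 16.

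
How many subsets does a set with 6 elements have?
64

Reasoning: Each element can be included or excluded: 2^6 = 64.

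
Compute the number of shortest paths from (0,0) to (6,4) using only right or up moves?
Choose 6 rights from 10 moves: C(10,6) = 210.
Final answer: 210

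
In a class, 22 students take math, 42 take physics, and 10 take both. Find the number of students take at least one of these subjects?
54

Explanation: |A∪B| = |A|+|B|-|A∩B| = 22+42-10 = 54.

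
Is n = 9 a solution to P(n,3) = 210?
P(9,3) = 9·8·7 = 504, which does not equal 210.
Final answer: No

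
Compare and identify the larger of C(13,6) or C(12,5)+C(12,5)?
C(13,6)=1,716; C(12,5)+C(12,5)=792+792=1,584.
Final answer: C(13,6)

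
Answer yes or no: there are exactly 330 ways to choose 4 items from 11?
Yes

Reasoning: C(11,4) = 330.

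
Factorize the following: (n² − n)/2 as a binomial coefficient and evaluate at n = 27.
C(n,2); C(27,2) = 351
(n² − n)/2 = n(n−1)/2 = C(n,2). At n = 27: C(27,2) = 351.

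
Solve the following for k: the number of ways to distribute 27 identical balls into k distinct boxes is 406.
3
Stars and bars: the count is C(27+k−1, k−1), increasing in k. k=2: C(28,1) = 28, k=3: C(29,2) = 406 ✓. So k = 3.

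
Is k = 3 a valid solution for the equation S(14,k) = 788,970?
Yes

Explanation: S(14,3) = 3·S(13,3) + S(13,2) = 3·261,625 + 4,095 = 788,970, which equals 788,970.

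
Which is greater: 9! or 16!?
16!

Working:
9!=362,880, 16!=20,922,789,888,000. 16! > 9!.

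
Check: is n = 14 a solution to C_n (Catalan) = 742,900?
No

Working:
C_14 = C(28,14)/(14+1) = 40,116,600/15 = 2,674,440, which does not equal 742,900.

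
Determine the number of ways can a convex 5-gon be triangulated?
Using the Catalan number formula: C_n = C(2n, n) / (n+1)
C_3 = C(6, 3) / (3+1)
     = 20 / 4
     = 5
Final answer: 5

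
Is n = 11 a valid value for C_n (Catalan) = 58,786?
Yes

Reasoning: C_11 = C(22,11)/(11+1) = 705,432/12 = 58,786, which equals 58,786.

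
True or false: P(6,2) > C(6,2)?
P(6,2) = 30 and C(6,2) = 15; P(n,r) = r! × C(n,r) so P > C whenever r ≥ 2.
Final answer: True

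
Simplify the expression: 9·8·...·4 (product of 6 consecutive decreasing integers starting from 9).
60,480

Explanation: This is P(9,6) = 9!/(3)! = 60,480.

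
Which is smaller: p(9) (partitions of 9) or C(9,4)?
p(9)

Reasoning: Pentagonal recurrence p(n) = p(n−1) + p(n−2) − p(n−5) − p(n−7) + …: p(9) = p(8) + p(7) − p(4) − p(2) = 22 + 15 − 5 − 2 = 30; C(9,4) = 126.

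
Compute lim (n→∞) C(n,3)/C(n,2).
∞

Explanation: C(n,3)/C(n,2) = (n-2)/3 → ∞ as n → ∞.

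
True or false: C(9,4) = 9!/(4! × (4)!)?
False

Reasoning: The correct denominator is 4!×5!, giving C(9,4) = 126; the stated RHS is 9!/(4!×4!) = 630 ≠ 126, so the statement does not hold.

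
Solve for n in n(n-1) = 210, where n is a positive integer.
15

Working:
n² − n − 210 = 0, so n = (1 ± √(1 + 4·210))/2 = (1 ± √841)/2 = (1 ± 29)/2, i.e. n = 15 or n = -14. Taking the positive root, n = 15 (check: 15×14 = 210).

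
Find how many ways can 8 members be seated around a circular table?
5,040

Reasoning: Circular arrangements: (8-1)! = 5,040.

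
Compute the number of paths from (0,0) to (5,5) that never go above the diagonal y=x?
42

Reasoning: Counted by the Catalan number C_5: C_5 = C(10,5)/(5+1) = 252/6 = 42.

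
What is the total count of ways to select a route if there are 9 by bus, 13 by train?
22

Explanation: By the addition principle: 9 + 13 = 22.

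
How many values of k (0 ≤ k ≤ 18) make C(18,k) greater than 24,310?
5

Solution: Row 18 is unimodal and symmetric about k=18/2. C(18,6)=18,564 ≤ 24,310; C(18,7)=31,824 > 24,310; by symmetry C(18,k) > 24,310 for k = 7..11. That's 11 - 7 + 1 = 5 values.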